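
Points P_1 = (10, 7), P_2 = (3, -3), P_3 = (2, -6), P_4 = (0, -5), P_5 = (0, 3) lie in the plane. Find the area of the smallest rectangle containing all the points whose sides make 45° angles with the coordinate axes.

121

In coordinates u = x + y, v = x − y the rectangle is axis-aligned; the map (x,y)→(u,v) scales areas by 2.
u-values: 17, 0, -4, -5, 3; range = 17 − (-5) = 22.
v-values: 3, 6, 8, 5, -3; range = 8 − (-3) = 11.
Area = (22 × 11) / 2 = 121.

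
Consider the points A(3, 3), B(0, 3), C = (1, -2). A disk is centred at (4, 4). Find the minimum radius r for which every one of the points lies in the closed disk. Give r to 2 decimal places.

6.71

The required radius is the distance from (4, 4) to the farthest point.
Squared distances: 2, 17, 45.
Maximum is 45, attained at C.
r = √45 ≈ 6.71.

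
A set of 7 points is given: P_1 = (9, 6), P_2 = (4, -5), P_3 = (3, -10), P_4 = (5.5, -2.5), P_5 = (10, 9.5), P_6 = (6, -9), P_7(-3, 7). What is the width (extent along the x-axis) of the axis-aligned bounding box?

max x = 10, min x = -3, so width = 13.

13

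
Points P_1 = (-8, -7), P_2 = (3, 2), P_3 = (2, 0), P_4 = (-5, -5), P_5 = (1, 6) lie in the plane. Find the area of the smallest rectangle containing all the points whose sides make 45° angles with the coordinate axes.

77

In coordinates u = x + y, v = x − y the rectangle is axis-aligned; the map (x,y)→(u,v) scales areas by 2.
u-values: -15, 5, 2, -10, 7; range = 7 − (-15) = 22.
v-values: -1, 1, 2, 0, -5; range = 2 − (-5) = 7.
Area = (22 × 7) / 2 = 77.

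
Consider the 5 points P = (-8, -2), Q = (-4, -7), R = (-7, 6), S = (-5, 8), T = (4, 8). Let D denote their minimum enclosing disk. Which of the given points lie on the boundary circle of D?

Q, S, T

By Welzl's lemma the MEC is supported by two points (diametrically opposite) or three points (on a circumcircle).
The minimum enclosing circle is determined by three boundary points: Q, S, T.
Their circumcentre is (-0.5, 23/30) with r² = 32657/450.
The farthest remaining point R is at distance² 31337/450 ≤ 32657/450.
The points at distance exactly r from the centre are Q, S, T — 3 points.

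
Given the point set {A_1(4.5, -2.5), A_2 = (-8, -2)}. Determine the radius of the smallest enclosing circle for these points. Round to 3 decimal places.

6.255

The smallest circle enclosing two points has them as diameter endpoints.
Centre = midpoint = (-1.75, -2.25); r² = |A_1A_2|²/4 = 156.5/4 = 39.125.
r = √(39.125) ≈ 6.255.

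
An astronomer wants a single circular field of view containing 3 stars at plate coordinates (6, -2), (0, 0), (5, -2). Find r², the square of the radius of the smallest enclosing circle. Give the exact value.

10

Call the three points A, B, C in the order given.
Side lengths²: AB² = 40, AC² = 1, BC² = 29.
Since AB² = 40 ≥ 29 + 1 = 30, the angle opposite AB is not acute, so the smallest enclosing circle has AB as diameter.
Centre = midpoint of AB = (3, -1), r² = 40/4 = 10.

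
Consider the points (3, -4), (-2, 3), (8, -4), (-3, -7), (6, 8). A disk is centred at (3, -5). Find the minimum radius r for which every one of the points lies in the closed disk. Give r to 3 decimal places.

The required radius is the distance from (3, -5) to the farthest point.
Squared distances: 1, 89, 26, 40, 178.
Maximum is 178, attained at (6, 8).
r = √178 ≈ 13.342.

13.342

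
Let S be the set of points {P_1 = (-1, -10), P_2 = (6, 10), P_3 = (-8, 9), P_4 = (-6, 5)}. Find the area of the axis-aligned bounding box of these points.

280

x ranges over [-8, 6], width 14.
y ranges over [-10, 10], height 20.
Area = 14 × 20 = 280.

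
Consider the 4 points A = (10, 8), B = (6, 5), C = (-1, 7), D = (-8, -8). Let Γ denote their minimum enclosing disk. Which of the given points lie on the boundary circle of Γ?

A smallest enclosing disk is always determined by at most three of the input points on its boundary.
The farthest pair is A–D with squared distance 580. The circle on this segment as diameter has centre (1, 0) and r² = 580/4 = 145.
Check B: distance² to centre = 50 ≤ 145, so it lies inside.
All remaining points lie in this disk, and no smaller disk contains both endpoints, so this is the minimum enclosing circle.
The points at distance exactly r from the centre are A, D — 2 points.

A, D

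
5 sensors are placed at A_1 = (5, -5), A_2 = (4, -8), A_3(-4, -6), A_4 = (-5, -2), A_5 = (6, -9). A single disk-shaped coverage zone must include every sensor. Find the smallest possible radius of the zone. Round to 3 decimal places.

6.519

A smallest enclosing disk is always determined by at most three of the input points on its boundary.
The farthest pair is A_4–A_5 with squared distance 170. The circle on this segment as diameter has centre (0.5, -5.5) and r² = 170/4 = 42.5.
Check A_1: distance² to centre = 20.5 ≤ 42.5, so it lies inside.
All remaining points lie in this disk, and no smaller disk contains both endpoints, so this is the minimum enclosing circle.
r = √(42.5) ≈ 6.519.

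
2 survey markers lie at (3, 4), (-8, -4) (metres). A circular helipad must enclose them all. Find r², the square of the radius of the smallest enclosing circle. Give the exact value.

The smallest circle enclosing two points has them as diameter endpoints.
Centre = midpoint = (-2.5, 0); r² = |(3, 4)−(-8, -4)|²/4 = 185/4 = 46.25.

46.25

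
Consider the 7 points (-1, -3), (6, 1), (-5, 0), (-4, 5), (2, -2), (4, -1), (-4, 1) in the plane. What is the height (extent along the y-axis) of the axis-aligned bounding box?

8

max y = 5, min y = -3, so height = 8.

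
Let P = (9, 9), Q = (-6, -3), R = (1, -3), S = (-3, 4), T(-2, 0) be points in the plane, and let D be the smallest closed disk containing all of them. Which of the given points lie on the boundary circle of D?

The farthest pair is P–Q with squared distance 369. The circle on this segment as diameter has centre (1.5, 3) and r² = 369/4 = 92.25.
Check R: distance² to centre = 36.25 ≤ 92.25, so it lies inside.
All remaining points lie in this disk, and no smaller disk contains both endpoints, so this is the minimum enclosing circle.
The points at distance exactly r from the centre are P, Q — 2 points.

P, Q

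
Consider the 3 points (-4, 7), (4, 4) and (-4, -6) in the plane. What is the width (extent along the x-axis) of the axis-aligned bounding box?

8

max x = 4, min x = -4, so width = 8.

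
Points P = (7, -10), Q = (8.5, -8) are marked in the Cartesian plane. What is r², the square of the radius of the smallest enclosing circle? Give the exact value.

The smallest circle enclosing two points has them as diameter endpoints.
Centre = midpoint = (7.75, -9); r² = |PQ|²/4 = 6.25/4 = 1.5625.

1.5625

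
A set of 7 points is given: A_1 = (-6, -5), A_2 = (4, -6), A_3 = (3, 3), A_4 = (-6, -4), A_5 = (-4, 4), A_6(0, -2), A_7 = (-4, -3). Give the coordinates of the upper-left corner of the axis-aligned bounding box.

(-6, 4)

x-range [-6, 4], y-range [-6, 4].
The upper-left corner is (-6, 4).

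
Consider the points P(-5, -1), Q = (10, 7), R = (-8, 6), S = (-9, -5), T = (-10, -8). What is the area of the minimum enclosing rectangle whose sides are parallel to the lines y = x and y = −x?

297.5

In coordinates u = x + y, v = x − y the rectangle is axis-aligned; the map (x,y)→(u,v) scales areas by 2.
u-values: -6, 17, -2, -14, -18; range = 17 − (-18) = 35.
v-values: -4, 3, -14, -4, -2; range = 3 − (-14) = 17.
Area = (35 × 17) / 2 = 297.5.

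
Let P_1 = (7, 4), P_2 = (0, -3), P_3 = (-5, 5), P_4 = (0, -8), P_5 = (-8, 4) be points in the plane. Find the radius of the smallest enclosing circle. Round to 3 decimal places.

The minimum enclosing circle of a finite set is fixed by two of the points (as a diameter) or three (as a circumcircle).
The minimum enclosing circle is determined by three boundary points: P_1, P_4, P_5.
Their circumcentre is (-0.5, 1/3) with r² = 2509/36.
The farthest remaining point P_3 is at distance² 1513/36 ≤ 2509/36.
r = √(2509/36) ≈ 8.348.

8.348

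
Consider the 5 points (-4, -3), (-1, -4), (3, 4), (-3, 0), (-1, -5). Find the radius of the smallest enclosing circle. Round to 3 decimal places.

The minimum enclosing circle of a finite set is fixed by two of the points (as a diameter) or three (as a circumcircle).
The minimum enclosing circle is determined by three boundary points: (-4, -3), (3, 4), (-1, -5).
Their circumcentre is (0.1, -0.1) with r² = 25.22.
The farthest remaining point (-1, -4) is at distance² 16.42 ≤ 25.22.
r = √(25.22) ≈ 5.022.

5.022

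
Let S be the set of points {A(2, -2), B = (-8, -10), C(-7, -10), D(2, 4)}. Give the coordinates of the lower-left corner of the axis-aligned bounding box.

x-range [-8, 2], y-range [-10, 4].
The lower-left corner is (-8, -10).

(-8, -10)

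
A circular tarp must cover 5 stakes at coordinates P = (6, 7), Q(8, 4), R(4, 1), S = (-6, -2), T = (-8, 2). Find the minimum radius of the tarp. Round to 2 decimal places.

8.06

By Welzl's lemma the MEC is supported by two points (diametrically opposite) or three points (on a circumcircle).
The farthest pair is Q–T with squared distance 260. The circle on this segment as diameter has centre (0, 3) and r² = 260/4 = 65.
Check P: distance² to centre = 52 ≤ 65, so it lies inside.
All remaining points lie in this disk, and no smaller disk contains both endpoints, so this is the minimum enclosing circle.
r = √65 ≈ 8.06.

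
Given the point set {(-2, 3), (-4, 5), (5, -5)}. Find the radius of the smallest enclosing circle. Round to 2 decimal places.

Call the three points A, B, C in the order given.
Side lengths²: AB² = 8, AC² = 113, BC² = 181.
Since BC² = 181 ≥ 113 + 8 = 121, the angle opposite BC is not acute, so the smallest enclosing circle has BC as diameter.
Centre = midpoint of BC = (0.5, 0), r² = 181/4 = 45.25.
r = √(45.25) ≈ 6.73.

6.73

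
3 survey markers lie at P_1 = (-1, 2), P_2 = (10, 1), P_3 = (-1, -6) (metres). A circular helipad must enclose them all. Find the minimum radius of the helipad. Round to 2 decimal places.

Side lengths²: P_1P_2² = 122, P_1P_3² = 64, P_2P_3² = 170.
Since P_2P_3² = 170 < 122 + 64 = 186, the triangle is acute, so the smallest enclosing circle is the circumcircle.
Circumcentre = (46/11, -2), r² = 5185/121.
r = √(5185/121) ≈ 6.55.

6.55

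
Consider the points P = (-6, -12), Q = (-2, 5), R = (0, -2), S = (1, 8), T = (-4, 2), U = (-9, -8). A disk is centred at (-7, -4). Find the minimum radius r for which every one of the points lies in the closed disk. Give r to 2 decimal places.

The required radius is the distance from (-7, -4) to the farthest point.
Squared distances: 65, 106, 53, 208, 45, 20.
Maximum is 208, attained at S.
r = √208 ≈ 14.42.

14.42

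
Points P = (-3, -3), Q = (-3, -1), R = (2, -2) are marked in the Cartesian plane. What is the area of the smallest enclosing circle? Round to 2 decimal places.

21.24

Side lengths²: PQ² = 4, PR² = 26, QR² = 26.
Since QR² = 26 < 26 + 4 = 30, the triangle is acute, so the smallest enclosing circle is the circumcircle.
Circumcentre = (-0.6, -2), r² = 6.76.
Area = π·r² = π·6.76 ≈ 21.24.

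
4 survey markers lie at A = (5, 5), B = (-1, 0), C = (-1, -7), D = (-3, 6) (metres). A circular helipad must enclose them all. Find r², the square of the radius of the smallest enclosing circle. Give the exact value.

The minimum enclosing circle is determined by three boundary points: A, C, D.
Their circumcentre is (5/17, -5/34) with r² = 56225/1156.
The farthest remaining point B is at distance² 1961/1156 ≤ 56225/1156.

56225/1156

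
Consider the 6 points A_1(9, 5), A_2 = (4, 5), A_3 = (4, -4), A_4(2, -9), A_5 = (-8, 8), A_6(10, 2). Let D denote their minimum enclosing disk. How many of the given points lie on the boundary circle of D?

3

The minimum enclosing circle of a finite set is fixed by two of the points (as a diameter) or three (as a circumcircle).
The minimum enclosing circle is determined by three boundary points: A_4, A_5, A_6.
Their circumcentre is (-25/82, 89/82) with r² = 359825/3362.
The farthest remaining point A_1 is at distance² 342605/3362 ≤ 359825/3362.
The points at distance exactly r from the centre are A_4, A_5, A_6 — 3 points.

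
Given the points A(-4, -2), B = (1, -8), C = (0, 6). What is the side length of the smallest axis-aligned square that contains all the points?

14

The bounding box has width 5 and height 14.
An axis-aligned square enclosing the set must have side ≥ max(width, height).
So the minimum side is max(5, 14) = 14.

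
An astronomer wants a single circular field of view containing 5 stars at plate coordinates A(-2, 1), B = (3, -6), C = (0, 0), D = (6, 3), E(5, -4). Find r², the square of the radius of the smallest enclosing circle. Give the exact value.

By Welzl's lemma the MEC is supported by two points (diametrically opposite) or three points (on a circumcircle).
The minimum enclosing circle is determined by three boundary points: A, B, D.
Their circumcentre is (30/11, -10/11) with r² = 3145/121.
The farthest remaining point E is at distance² 1781/121 ≤ 3145/121.

3145/121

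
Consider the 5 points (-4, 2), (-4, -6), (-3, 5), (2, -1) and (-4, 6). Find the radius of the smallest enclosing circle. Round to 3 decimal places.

By Welzl's lemma the MEC is supported by two points (diametrically opposite) or three points (on a circumcircle).
The minimum enclosing circle is determined by three boundary points: (-4, -6), (2, -1), (-4, 6).
Their circumcentre is (-47/12, 0) with r² = 5185/144.
The farthest remaining point (-3, 5) is at distance² 3721/144 ≤ 5185/144.
r = √(5185/144) ≈ 6.001.

6.001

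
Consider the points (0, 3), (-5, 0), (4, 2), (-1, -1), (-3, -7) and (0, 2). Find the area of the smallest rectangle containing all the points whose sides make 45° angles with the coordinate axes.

72

In coordinates u = x + y, v = x − y the rectangle is axis-aligned; the map (x,y)→(u,v) scales areas by 2.
u-values: 3, -5, 6, -2, -10, 2; range = 6 − (-10) = 16.
v-values: -3, -5, 2, 0, 4, -2; range = 4 − (-5) = 9.
Area = (16 × 9) / 2 = 72.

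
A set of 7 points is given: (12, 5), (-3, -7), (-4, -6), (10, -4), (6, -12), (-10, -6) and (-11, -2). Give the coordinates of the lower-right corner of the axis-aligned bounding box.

(12, -12)

x-range [-11, 12], y-range [-12, 5].
The lower-right corner is (12, -12).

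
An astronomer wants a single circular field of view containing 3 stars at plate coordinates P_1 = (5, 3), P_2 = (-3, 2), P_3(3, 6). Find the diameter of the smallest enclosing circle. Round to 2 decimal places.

Side lengths²: P_1P_2² = 65, P_1P_3² = 13, P_2P_3² = 52.
Since P_1P_2² = 65 ≥ 52 + 13 = 65, the angle opposite P_1P_2 is not acute, so the smallest enclosing circle has P_1P_2 as diameter.
Centre = midpoint of P_1P_2 = (1, 2.5), r² = 65/4 = 16.25.
Diameter = 2r = 2√(16.25) ≈ 8.06.

8.06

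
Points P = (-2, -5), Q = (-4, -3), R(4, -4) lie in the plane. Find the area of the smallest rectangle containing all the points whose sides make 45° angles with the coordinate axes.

31.5

In coordinates u = x + y, v = x − y the rectangle is axis-aligned; the map (x,y)→(u,v) scales areas by 2.
u-values: -7, -7, 0; range = 0 − (-7) = 7.
v-values: 3, -1, 8; range = 8 − (-1) = 9.
Area = (7 × 9) / 2 = 31.5.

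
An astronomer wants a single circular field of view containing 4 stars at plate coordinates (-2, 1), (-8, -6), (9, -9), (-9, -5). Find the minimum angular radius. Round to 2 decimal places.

A smallest enclosing disk is always determined by at most three of the input points on its boundary.
The farthest pair is (9, -9)–(-9, -5) with squared distance 340. The circle on this segment as diameter has centre (0, -7) and r² = 340/4 = 85.
Check (-2, 1): distance² to centre = 68 ≤ 85, so it lies inside.
All remaining points lie in this disk, and no smaller disk contains both endpoints, so this is the minimum enclosing circle.
r = √85 ≈ 9.22.

9.22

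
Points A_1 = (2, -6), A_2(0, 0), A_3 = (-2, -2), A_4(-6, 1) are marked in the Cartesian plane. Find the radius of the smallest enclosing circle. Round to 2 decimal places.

5.32

A smallest enclosing disk is always determined by at most three of the input points on its boundary.
The farthest pair is A_1–A_4 with squared distance 113. The circle on this segment as diameter has centre (-2, -2.5) and r² = 113/4 = 28.25.
Check A_2: distance² to centre = 10.25 ≤ 28.25, so it lies inside.
All remaining points lie in this disk, and no smaller disk contains both endpoints, so this is the minimum enclosing circle.
r = √(28.25) ≈ 5.32.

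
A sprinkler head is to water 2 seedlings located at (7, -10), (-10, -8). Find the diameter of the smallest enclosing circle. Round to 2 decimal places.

The smallest circle enclosing two points has them as diameter endpoints.
Centre = midpoint = (-1.5, -9); r² = |(7, -10)−(-10, -8)|²/4 = 293/4 = 73.25.
Diameter = 2r = 2√(73.25) ≈ 17.12.

17.12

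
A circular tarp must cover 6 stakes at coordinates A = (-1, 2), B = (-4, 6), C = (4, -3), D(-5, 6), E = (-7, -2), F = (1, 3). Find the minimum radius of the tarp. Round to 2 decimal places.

The minimum enclosing circle is determined by three boundary points: C, D, E.
Their circumcentre is (-1.2, 0.8) with r² = 41.48.
The farthest remaining point B is at distance² 34.88 ≤ 41.48.
r = √(41.48) ≈ 6.44.

6.44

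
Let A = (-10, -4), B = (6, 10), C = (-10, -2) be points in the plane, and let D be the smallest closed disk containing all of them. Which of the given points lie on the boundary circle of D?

A, B

Side lengths²: AB² = 452, AC² = 4, BC² = 400.
Since AB² = 452 ≥ 400 + 4 = 404, the angle opposite AB is not acute, so the smallest enclosing circle has AB as diameter.
Centre = midpoint of AB = (-2, 3), r² = 452/4 = 113.
The points at distance exactly r from the centre are A, B — 2 points.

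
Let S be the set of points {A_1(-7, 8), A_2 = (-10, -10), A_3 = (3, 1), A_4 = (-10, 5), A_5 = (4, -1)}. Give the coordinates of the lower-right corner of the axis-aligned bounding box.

x-range [-10, 4], y-range [-10, 8].
The lower-right corner is (4, -10).

(4, -10)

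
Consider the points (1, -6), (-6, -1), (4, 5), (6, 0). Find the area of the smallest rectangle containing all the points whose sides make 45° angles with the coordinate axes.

In coordinates u = x + y, v = x − y the rectangle is axis-aligned; the map (x,y)→(u,v) scales areas by 2.
u-values: -5, -7, 9, 6; range = 9 − (-7) = 16.
v-values: 7, -5, -1, 6; range = 7 − (-5) = 12.
Area = (16 × 12) / 2 = 96.

96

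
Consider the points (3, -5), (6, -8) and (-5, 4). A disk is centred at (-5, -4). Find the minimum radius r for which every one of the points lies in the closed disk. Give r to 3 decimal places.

The required radius is the distance from (-5, -4) to the farthest point.
Squared distances: 65, 137, 64.
Maximum is 137, attained at (6, -8).
r = √137 ≈ 11.705.

11.705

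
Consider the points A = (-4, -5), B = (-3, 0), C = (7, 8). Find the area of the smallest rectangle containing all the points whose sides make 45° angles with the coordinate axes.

48

In coordinates u = x + y, v = x − y the rectangle is axis-aligned; the map (x,y)→(u,v) scales areas by 2.
u-values: -9, -3, 15; range = 15 − (-9) = 24.
v-values: 1, -3, -1; range = 1 − (-3) = 4.
Area = (24 × 4) / 2 = 48.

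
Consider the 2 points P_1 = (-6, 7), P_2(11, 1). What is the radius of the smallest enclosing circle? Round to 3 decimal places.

9.014

The smallest circle enclosing two points has them as diameter endpoints.
Centre = midpoint = (2.5, 4); r² = |P_1P_2|²/4 = 325/4 = 81.25.
r = √(81.25) ≈ 9.014.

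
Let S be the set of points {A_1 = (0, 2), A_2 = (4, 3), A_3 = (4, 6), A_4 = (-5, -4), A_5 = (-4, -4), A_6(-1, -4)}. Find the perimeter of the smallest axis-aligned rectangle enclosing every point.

Width = max x − min x = 4 − (-5) = 9.
Height = max y − min y = 6 − (-4) = 10.
Perimeter = 2(9 + 10) = 38.

38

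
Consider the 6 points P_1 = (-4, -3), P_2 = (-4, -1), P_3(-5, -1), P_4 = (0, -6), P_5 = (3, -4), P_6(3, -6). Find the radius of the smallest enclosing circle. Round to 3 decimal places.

The farthest pair is P_3–P_6 with squared distance 89. The circle on this segment as diameter has centre (-1, -3.5) and r² = 89/4 = 22.25.
Check P_1: distance² to centre = 9.25 ≤ 22.25, so it lies inside.
All remaining points lie in this disk, and no smaller disk contains both endpoints, so this is the minimum enclosing circle.
r = √(22.25) ≈ 4.717.

4.717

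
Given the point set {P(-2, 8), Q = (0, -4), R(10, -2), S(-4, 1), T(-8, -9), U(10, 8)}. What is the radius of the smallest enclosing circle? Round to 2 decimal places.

By Welzl's lemma the MEC is supported by two points (diametrically opposite) or three points (on a circumcircle).
The farthest pair is T–U with squared distance 613. The circle on this segment as diameter has centre (1, -0.5) and r² = 613/4 = 153.25.
Check P: distance² to centre = 81.25 ≤ 153.25, so it lies inside.
All remaining points lie in this disk, and no smaller disk contains both endpoints, so this is the minimum enclosing circle.
r = √(153.25) ≈ 12.38.

12.38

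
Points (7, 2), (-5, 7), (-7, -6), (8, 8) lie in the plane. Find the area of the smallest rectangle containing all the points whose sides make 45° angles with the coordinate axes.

246.5

In coordinates u = x + y, v = x − y the rectangle is axis-aligned; the map (x,y)→(u,v) scales areas by 2.
u-values: 9, 2, -13, 16; range = 16 − (-13) = 29.
v-values: 5, -12, -1, 0; range = 5 − (-12) = 17.
Area = (29 × 17) / 2 = 246.5.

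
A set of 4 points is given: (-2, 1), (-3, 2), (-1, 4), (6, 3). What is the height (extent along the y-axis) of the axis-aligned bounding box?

max y = 4, min y = 1, so height = 3.

3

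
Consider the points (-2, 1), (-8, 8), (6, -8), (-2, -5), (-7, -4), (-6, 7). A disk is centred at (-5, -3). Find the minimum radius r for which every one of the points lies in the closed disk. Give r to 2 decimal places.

12.08

The required radius is the distance from (-5, -3) to the farthest point.
Squared distances: 25, 130, 146, 13, 5, 101.
Maximum is 146, attained at (6, -8).
r = √146 ≈ 12.08.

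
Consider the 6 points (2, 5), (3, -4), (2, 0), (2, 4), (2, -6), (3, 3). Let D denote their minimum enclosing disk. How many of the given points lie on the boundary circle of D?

2

The farthest pair is (2, 5)–(2, -6) with squared distance 121. The circle on this segment as diameter has centre (2, -0.5) and r² = 121/4 = 30.25.
Check (3, -4): distance² to centre = 13.25 ≤ 30.25, so it lies inside.
All remaining points lie in this disk, and no smaller disk contains both endpoints, so this is the minimum enclosing circle.
The points at distance exactly r from the centre are (2, 5), (2, -6) — 2 points.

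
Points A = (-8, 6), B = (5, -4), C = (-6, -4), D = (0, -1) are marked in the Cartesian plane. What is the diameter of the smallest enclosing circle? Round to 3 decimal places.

By Welzl's lemma the MEC is supported by two points (diametrically opposite) or three points (on a circumcircle).
The farthest pair is A–B with squared distance 269. The circle on this segment as diameter has centre (-1.5, 1) and r² = 269/4 = 67.25.
Check C: distance² to centre = 45.25 ≤ 67.25, so it lies inside.
All remaining points lie in this disk, and no smaller disk contains both endpoints, so this is the minimum enclosing circle.
Diameter = 2r = 2√(67.25) ≈ 16.401.

16.401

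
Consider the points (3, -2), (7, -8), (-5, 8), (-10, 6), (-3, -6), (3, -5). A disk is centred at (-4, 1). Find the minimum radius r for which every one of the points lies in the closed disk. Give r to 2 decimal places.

14.21

The required radius is the distance from (-4, 1) to the farthest point.
Squared distances: 58, 202, 50, 61, 50, 85.
Maximum is 202, attained at (7, -8).
r = √202 ≈ 14.21.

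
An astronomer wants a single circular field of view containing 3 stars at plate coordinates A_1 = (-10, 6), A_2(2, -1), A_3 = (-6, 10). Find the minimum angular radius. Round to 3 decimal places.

Side lengths²: A_1A_2² = 193, A_1A_3² = 32, A_2A_3² = 185.
Since A_1A_2² = 193 < 185 + 32 = 217, the triangle is acute, so the smallest enclosing circle is the circumcircle.
Circumcentre = (-131/38, 131/38), r² = 35705/722.
r = √(35705/722) ≈ 7.032.

7.032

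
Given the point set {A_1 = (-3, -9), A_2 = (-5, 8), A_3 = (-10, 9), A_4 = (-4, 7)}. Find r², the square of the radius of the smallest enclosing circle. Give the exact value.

The minimum enclosing circle of a finite set is fixed by two of the points (as a diameter) or three (as a circumcircle).
The farthest pair is A_1–A_3 with squared distance 373. The circle on this segment as diameter has centre (-6.5, 0) and r² = 373/4 = 93.25.
Check A_2: distance² to centre = 66.25 ≤ 93.25, so it lies inside.
All remaining points lie in this disk, and no smaller disk contains both endpoints, so this is the minimum enclosing circle.

93.25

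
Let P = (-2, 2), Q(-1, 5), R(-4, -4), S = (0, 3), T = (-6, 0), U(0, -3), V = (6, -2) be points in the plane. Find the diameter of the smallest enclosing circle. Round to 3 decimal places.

12.166

The farthest pair is T–V with squared distance 148. The circle on this segment as diameter has centre (0, -1) and r² = 148/4 = 37.
Check P: distance² to centre = 13 ≤ 37, so it lies inside.
All remaining points lie in this disk, and no smaller disk contains both endpoints, so this is the minimum enclosing circle.
Diameter = 2r = 2√37 ≈ 12.166.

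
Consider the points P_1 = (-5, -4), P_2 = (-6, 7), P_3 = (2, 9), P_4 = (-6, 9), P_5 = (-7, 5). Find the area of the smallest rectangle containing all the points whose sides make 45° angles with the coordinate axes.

In coordinates u = x + y, v = x − y the rectangle is axis-aligned; the map (x,y)→(u,v) scales areas by 2.
u-values: -9, 1, 11, 3, -2; range = 11 − (-9) = 20.
v-values: -1, -13, -7, -15, -12; range = -1 − (-15) = 14.
Area = (20 × 14) / 2 = 140.

140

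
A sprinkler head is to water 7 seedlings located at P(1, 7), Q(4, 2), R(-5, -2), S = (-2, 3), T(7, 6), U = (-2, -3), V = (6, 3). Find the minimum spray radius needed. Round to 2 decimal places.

7.21

A smallest enclosing disk is always determined by at most three of the input points on its boundary.
The farthest pair is R–T with squared distance 208. The circle on this segment as diameter has centre (1, 2) and r² = 208/4 = 52.
Check P: distance² to centre = 25 ≤ 52, so it lies inside.
All remaining points lie in this disk, and no smaller disk contains both endpoints, so this is the minimum enclosing circle.
r = √52 ≈ 7.21.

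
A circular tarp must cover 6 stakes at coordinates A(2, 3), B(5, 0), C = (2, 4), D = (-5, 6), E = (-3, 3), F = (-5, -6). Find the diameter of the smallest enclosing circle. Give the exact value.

A smallest enclosing disk is always determined by at most three of the input points on its boundary.
The minimum enclosing circle is determined by three boundary points: B, D, F.
Their circumcentre is (-1.8, 0) with r² = 46.24.
The farthest remaining point C is at distance² 30.44 ≤ 46.24.
Diameter = 2r = 2√(46.24) = 13.6.

13.6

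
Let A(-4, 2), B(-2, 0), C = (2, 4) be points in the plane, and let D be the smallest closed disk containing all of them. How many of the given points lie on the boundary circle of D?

Side lengths²: AB² = 8, AC² = 40, BC² = 32.
Since AC² = 40 ≥ 32 + 8 = 40, the angle opposite AC is not acute, so the smallest enclosing circle has AC as diameter.
Centre = midpoint of AC = (-1, 3), r² = 40/4 = 10.
The points at distance exactly r from the centre are A, B, C — 3 points.

3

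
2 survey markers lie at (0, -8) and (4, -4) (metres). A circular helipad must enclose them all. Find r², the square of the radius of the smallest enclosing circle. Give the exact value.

The smallest circle enclosing two points has them as diameter endpoints.
Centre = midpoint = (2, -6); r² = |(0, -8)−(4, -4)|²/4 = 32/4 = 8.

8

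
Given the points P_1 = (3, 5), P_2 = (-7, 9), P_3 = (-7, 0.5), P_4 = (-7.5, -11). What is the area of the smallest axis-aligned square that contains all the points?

The bounding box has width 10.5 and height 20.
An axis-aligned square enclosing the set must have side ≥ max(width, height).
So the minimum side is max(10.5, 20) = 20.
Area = 20² = 400.

400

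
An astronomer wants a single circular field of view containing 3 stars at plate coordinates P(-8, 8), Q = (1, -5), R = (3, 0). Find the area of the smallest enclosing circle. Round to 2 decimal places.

196.35

Side lengths²: PQ² = 250, PR² = 185, QR² = 29.
Since PQ² = 250 ≥ 185 + 29 = 214, the angle opposite PQ is not acute, so the smallest enclosing circle has PQ as diameter.
Centre = midpoint of PQ = (-3.5, 1.5), r² = 250/4 = 62.5.
Area = π·r² = π·62.5 ≈ 196.35.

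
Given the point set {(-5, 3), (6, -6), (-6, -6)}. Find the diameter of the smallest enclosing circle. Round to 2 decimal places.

14.30

Call the three points A, B, C in the order given.
Side lengths²: AB² = 202, AC² = 82, BC² = 144.
Since AB² = 202 < 144 + 82 = 226, the triangle is acute, so the smallest enclosing circle is the circumcircle.
Circumcentre = (0, -19/9), r² = 4141/81.
Diameter = 2r = 2√(4141/81) ≈ 14.30.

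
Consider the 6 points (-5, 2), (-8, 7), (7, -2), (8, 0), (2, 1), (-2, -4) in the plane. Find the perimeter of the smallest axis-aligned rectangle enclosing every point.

Width = max x − min x = 8 − (-8) = 16.
Height = max y − min y = 7 − (-4) = 11.
Perimeter = 2(16 + 11) = 54.

54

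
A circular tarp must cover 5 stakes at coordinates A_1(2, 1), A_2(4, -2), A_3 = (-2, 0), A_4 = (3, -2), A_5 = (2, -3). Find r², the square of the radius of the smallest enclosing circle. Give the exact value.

10

The minimum enclosing circle of a finite set is fixed by two of the points (as a diameter) or three (as a circumcircle).
The farthest pair is A_2–A_3 with squared distance 40. The circle on this segment as diameter has centre (1, -1) and r² = 40/4 = 10.
Check A_1: distance² to centre = 5 ≤ 10, so it lies inside.
All remaining points lie in this disk, and no smaller disk contains both endpoints, so this is the minimum enclosing circle.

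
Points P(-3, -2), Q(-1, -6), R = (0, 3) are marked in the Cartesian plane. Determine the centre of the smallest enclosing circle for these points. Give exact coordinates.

(-0.5, -1.5)

Side lengths²: PQ² = 20, PR² = 34, QR² = 82.
Since QR² = 82 ≥ 34 + 20 = 54, the angle opposite QR is not acute, so the smallest enclosing circle has QR as diameter.
Centre = midpoint of QR = (-0.5, -1.5), r² = 82/4 = 20.5.
Centre = (-0.5, -1.5).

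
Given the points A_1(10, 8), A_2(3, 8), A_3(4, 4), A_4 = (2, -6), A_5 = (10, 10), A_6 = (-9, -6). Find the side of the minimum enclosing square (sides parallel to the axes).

19

The bounding box has width 19 and height 16.
An axis-aligned square enclosing the set must have side ≥ max(width, height).
So the minimum side is max(19, 16) = 19.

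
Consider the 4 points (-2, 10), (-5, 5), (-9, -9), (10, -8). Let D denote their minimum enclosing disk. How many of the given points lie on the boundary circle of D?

3

The minimum enclosing circle is determined by three boundary points: (-2, 10), (-9, -9), (10, -8).
Their circumcentre is (8/59, -93/59) with r² = 482365/3481.
The farthest remaining point (-5, 5) is at distance² 242353/3481 ≤ 482365/3481.
The points at distance exactly r from the centre are (-2, 10), (-9, -9), (10, -8) — 3 points.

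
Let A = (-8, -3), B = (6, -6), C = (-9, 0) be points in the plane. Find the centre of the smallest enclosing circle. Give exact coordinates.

(-1.5, -3)

Side lengths²: AB² = 205, AC² = 10, BC² = 261.
Since BC² = 261 ≥ 205 + 10 = 215, the angle opposite BC is not acute, so the smallest enclosing circle has BC as diameter.
Centre = midpoint of BC = (-1.5, -3), r² = 261/4 = 65.25.
Centre = (-1.5, -3).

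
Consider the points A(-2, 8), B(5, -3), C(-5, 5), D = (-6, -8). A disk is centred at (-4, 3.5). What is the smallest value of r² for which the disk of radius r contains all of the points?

136.25

The required radius is the distance from (-4, 3.5) to the farthest point.
Squared distances: 24.25, 123.25, 3.25, 136.25.
Maximum is 136.25, attained at D.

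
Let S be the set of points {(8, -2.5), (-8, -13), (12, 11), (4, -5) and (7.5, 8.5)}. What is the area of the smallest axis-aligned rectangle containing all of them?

480

x ranges over [-8, 12], width 20.
y ranges over [-13, 11], height 24.
Area = 20 × 24 = 480.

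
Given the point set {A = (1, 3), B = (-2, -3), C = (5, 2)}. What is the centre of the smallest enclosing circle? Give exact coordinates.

(1.5, -0.5)

Side lengths²: AB² = 45, AC² = 17, BC² = 74.
Since BC² = 74 ≥ 45 + 17 = 62, the angle opposite BC is not acute, so the smallest enclosing circle has BC as diameter.
Centre = midpoint of BC = (1.5, -0.5), r² = 74/4 = 18.5.
Centre = (1.5, -0.5).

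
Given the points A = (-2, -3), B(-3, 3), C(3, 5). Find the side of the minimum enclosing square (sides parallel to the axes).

8

The bounding box has width 6 and height 8.
An axis-aligned square enclosing the set must have side ≥ max(width, height).
So the minimum side is max(6, 8) = 8.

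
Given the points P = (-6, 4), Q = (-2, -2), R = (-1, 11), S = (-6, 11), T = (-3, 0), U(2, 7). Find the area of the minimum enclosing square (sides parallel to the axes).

The bounding box has width 8 and height 13.
An axis-aligned square enclosing the set must have side ≥ max(width, height).
So the minimum side is max(8, 13) = 13.
Area = 13² = 169.

169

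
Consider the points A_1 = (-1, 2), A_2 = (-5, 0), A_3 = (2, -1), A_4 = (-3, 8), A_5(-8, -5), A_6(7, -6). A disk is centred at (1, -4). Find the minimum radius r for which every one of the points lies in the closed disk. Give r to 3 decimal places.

12.649

The required radius is the distance from (1, -4) to the farthest point.
Squared distances: 40, 52, 10, 160, 82, 40.
Maximum is 160, attained at A_4.
r = √160 ≈ 12.649.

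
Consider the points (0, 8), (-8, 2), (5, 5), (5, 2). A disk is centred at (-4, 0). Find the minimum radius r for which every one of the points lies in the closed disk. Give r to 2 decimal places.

The required radius is the distance from (-4, 0) to the farthest point.
Squared distances: 80, 20, 106, 85.
Maximum is 106, attained at (5, 5).
r = √106 ≈ 10.30.

10.30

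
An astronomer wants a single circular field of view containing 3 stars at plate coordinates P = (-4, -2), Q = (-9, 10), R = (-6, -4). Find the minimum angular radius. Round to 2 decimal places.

Side lengths²: PQ² = 169, PR² = 8, QR² = 205.
Since QR² = 205 ≥ 169 + 8 = 177, the angle opposite QR is not acute, so the smallest enclosing circle has QR as diameter.
Centre = midpoint of QR = (-7.5, 3), r² = 205/4 = 51.25.
r = √(51.25) ≈ 7.16.

7.16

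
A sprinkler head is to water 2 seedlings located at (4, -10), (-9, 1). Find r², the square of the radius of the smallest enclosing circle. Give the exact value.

72.5

The smallest circle enclosing two points has them as diameter endpoints.
Centre = midpoint = (-2.5, -4.5); r² = |(4, -10)−(-9, 1)|²/4 = 290/4 = 72.5.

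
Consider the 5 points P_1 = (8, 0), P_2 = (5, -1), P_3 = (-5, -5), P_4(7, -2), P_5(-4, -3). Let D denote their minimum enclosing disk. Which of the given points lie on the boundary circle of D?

By Welzl's lemma the MEC is supported by two points (diametrically opposite) or three points (on a circumcircle).
The farthest pair is P_1–P_3 with squared distance 194. The circle on this segment as diameter has centre (1.5, -2.5) and r² = 194/4 = 48.5.
Check P_2: distance² to centre = 14.5 ≤ 48.5, so it lies inside.
All remaining points lie in this disk, and no smaller disk contains both endpoints, so this is the minimum enclosing circle.
The points at distance exactly r from the centre are P_1, P_3 — 2 points.

P_1, P_3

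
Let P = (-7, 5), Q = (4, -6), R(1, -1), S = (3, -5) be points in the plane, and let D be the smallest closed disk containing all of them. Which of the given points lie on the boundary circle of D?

The minimum enclosing circle of a finite set is fixed by two of the points (as a diameter) or three (as a circumcircle).
The farthest pair is P–Q with squared distance 242. The circle on this segment as diameter has centre (-1.5, -0.5) and r² = 242/4 = 60.5.
Check R: distance² to centre = 6.5 ≤ 60.5, so it lies inside.
All remaining points lie in this disk, and no smaller disk contains both endpoints, so this is the minimum enclosing circle.
The points at distance exactly r from the centre are P, Q — 2 points.

P, Q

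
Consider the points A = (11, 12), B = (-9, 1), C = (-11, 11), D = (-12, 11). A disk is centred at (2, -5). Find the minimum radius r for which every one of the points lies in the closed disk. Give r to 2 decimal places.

21.26

The required radius is the distance from (2, -5) to the farthest point.
Squared distances: 370, 157, 425, 452.
Maximum is 452, attained at D.
r = √452 ≈ 21.26.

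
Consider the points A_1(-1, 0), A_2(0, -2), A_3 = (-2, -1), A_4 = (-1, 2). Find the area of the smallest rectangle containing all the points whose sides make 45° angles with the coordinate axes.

10

In coordinates u = x + y, v = x − y the rectangle is axis-aligned; the map (x,y)→(u,v) scales areas by 2.
u-values: -1, -2, -3, 1; range = 1 − (-3) = 4.
v-values: -1, 2, -1, -3; range = 2 − (-3) = 5.
Area = (4 × 5) / 2 = 10.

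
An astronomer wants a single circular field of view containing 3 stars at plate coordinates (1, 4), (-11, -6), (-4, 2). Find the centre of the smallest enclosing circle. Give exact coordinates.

Call the three points A, B, C in the order given.
Side lengths²: AB² = 244, AC² = 29, BC² = 113.
Since AB² = 244 ≥ 113 + 29 = 142, the angle opposite AB is not acute, so the smallest enclosing circle has AB as diameter.
Centre = midpoint of AB = (-5, -1), r² = 244/4 = 61.
Centre = (-5, -1).

(-5, -1)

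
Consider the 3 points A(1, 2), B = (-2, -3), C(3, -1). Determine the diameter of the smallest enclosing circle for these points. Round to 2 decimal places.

Side lengths²: AB² = 34, AC² = 13, BC² = 29.
Since AB² = 34 < 29 + 13 = 42, the triangle is acute, so the smallest enclosing circle is the circumcircle.
Circumcentre = (1/38, -31/38), r² = 6409/722.
Diameter = 2r = 2√(6409/722) ≈ 5.96.

5.96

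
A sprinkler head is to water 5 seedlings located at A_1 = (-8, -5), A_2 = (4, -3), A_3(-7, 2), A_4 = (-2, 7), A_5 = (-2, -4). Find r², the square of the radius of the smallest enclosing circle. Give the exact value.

The minimum enclosing circle of a finite set is fixed by two of the points (as a diameter) or three (as a circumcircle).
The minimum enclosing circle is determined by three boundary points: A_1, A_2, A_4.
Their circumcentre is (-29/11, -2/11) with r² = 6290/121.
The farthest remaining point A_3 is at distance² 2880/121 ≤ 6290/121.

6290/121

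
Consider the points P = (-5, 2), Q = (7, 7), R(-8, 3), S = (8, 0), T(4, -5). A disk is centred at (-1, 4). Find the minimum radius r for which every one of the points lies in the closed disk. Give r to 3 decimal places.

10.296

The required radius is the distance from (-1, 4) to the farthest point.
Squared distances: 20, 73, 50, 97, 106.
Maximum is 106, attained at T.
r = √106 ≈ 10.296.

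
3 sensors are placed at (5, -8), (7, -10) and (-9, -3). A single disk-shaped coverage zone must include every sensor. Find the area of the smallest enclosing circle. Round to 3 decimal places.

239.546

Call the three points A, B, C in the order given.
Side lengths²: AB² = 8, AC² = 221, BC² = 305.
Since BC² = 305 ≥ 221 + 8 = 229, the angle opposite BC is not acute, so the smallest enclosing circle has BC as diameter.
Centre = midpoint of BC = (-1, -6.5), r² = 305/4 = 76.25.
Area = π·r² = π·76.25 ≈ 239.546.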